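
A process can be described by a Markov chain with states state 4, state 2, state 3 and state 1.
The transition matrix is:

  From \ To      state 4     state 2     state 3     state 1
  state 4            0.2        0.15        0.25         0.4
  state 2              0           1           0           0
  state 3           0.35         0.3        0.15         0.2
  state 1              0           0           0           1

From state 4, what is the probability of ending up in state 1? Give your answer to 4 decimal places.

Let h(s) be the probability of absorption at state 1 starting from transient state s. Then h(state 1) = 1 and h(state 2) = 0. By first-step analysis:
h(state 4) = 0.2·h(state 4) + 0.15·0 + 0.25·h(state 3) + 0.4·1
h(state 3) = 0.35·h(state 4) + 0.3·0 + 0.15·h(state 3) + 0.2·1
Solving: h(state 4) = 0.6582, h(state 3) = 0.5063.
Starting from state 4, the probability is 0.6582.

0.6582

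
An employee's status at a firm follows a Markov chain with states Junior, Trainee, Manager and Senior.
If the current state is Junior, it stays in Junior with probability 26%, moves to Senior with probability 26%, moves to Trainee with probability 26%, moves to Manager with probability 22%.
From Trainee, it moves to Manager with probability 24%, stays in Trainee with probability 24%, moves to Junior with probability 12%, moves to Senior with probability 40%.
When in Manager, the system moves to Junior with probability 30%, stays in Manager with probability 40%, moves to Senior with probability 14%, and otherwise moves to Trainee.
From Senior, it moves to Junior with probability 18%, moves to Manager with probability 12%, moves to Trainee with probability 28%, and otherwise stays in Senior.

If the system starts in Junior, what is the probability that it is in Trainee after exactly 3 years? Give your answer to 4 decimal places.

0.2376

Propagate the distribution vector 3 years from Junior.
After 0 years: (1.0000, 0.0000, 0.0000, 0.0000)
After 1 year: (0.2600, 0.2600, 0.2200, 0.2600)
After 2 years: (0.2116, 0.2380, 0.2388, 0.3116)
After 3 years: (0.2113, 0.2376, 0.2366, 0.3145)
P(in Trainee after 3 years) = 0.2376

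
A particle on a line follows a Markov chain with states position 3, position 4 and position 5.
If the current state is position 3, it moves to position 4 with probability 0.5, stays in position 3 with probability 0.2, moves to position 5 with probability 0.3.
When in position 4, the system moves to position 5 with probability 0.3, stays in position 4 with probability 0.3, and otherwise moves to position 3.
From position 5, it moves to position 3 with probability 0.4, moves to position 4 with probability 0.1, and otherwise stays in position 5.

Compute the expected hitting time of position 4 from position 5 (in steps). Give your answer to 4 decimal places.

4.2857

Let t(s) be the expected number of steps to first reach position 4 from state s, with t(position 4) = 0. Conditioning on the first step:
t(position 3) = 1 + 0.2·t(position 3) + 0.3·t(position 5)
t(position 5) = 1 + 0.4·t(position 3) + 0.5·t(position 5)
Solving: t(position 3) = 2.8571, t(position 5) = 4.2857.
Expected steps from position 5 to position 4: 4.2857.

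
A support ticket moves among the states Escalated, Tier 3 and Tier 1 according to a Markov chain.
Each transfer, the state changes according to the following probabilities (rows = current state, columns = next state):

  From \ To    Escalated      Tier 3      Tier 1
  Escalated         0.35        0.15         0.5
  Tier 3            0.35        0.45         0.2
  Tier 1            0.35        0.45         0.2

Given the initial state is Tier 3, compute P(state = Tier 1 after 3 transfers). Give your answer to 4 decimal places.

Propagate the distribution vector 3 transfers from Tier 3.
After 0 transfers: (0.0000, 1.0000, 0.0000)
After 1 transfer: (0.3500, 0.4500, 0.2000)
After 2 transfers: (0.3500, 0.3450, 0.3050)
After 3 transfers: (0.3500, 0.3450, 0.3050)
P(in Tier 1 after 3 transfers) = 0.3050

0.3050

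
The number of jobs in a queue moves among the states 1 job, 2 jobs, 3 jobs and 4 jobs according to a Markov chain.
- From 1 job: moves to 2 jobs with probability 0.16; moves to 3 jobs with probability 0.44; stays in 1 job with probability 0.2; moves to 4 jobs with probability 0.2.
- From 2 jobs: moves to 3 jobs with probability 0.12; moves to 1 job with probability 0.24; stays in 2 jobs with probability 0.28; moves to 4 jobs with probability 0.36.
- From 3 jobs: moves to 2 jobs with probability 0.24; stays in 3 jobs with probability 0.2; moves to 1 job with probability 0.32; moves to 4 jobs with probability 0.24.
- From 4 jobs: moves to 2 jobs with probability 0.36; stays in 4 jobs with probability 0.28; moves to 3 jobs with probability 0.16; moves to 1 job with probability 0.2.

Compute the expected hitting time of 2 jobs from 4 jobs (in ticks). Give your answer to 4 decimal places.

3.4913

Let t(s) be the expected number of ticks to first reach 2 jobs from state s, with t(2 jobs) = 0. Conditioning on the first tick:
t(1 job) = 1 + 0.2·t(1 job) + 0.44·t(3 jobs) + 0.2·t(4 jobs)
t(3 jobs) = 1 + 0.32·t(1 job) + 0.2·t(3 jobs) + 0.24·t(4 jobs)
t(4 jobs) = 1 + 0.2·t(1 job) + 0.16·t(3 jobs) + 0.28·t(4 jobs)
Solving: t(1 job) = 4.3415, t(3 jobs) = 4.0340, t(4 jobs) = 3.4913.
Expected ticks from 4 jobs to 2 jobs: 3.4913.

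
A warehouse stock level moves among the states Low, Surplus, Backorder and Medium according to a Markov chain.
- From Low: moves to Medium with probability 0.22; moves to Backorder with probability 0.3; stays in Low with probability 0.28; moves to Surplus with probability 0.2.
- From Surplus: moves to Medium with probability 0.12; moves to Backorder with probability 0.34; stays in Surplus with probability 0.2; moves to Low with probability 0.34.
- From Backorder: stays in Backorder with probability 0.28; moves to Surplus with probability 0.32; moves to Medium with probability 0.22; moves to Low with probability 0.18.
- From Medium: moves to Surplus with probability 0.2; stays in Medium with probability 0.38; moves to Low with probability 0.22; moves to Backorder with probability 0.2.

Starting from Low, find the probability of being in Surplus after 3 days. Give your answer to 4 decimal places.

0.2336

Propagate the distribution vector 3 days from Low.
After 0 days: (1.0000, 0.0000, 0.0000, 0.0000)
After 1 day: (0.2800, 0.2000, 0.3000, 0.2200)
After 2 days: (0.2488, 0.2360, 0.2800, 0.2352)
After 3 days: (0.2520, 0.2336, 0.2803, 0.2340)
P(in Surplus after 3 days) = 0.2336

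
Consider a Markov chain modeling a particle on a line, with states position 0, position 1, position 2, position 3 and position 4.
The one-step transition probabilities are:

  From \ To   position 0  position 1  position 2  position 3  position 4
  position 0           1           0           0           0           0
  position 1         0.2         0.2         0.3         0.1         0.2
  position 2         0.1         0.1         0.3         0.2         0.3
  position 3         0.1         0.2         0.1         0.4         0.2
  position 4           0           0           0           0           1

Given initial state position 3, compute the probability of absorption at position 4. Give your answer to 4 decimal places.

0.6473

Let h(s) be the probability of absorption at position 4 starting from transient state s. Then h(position 4) = 1 and h(position 0) = 0. By first-step analysis:
h(position 1) = 0.2·0 + 0.2·h(position 1) + 0.3·h(position 2) + 0.1·h(position 3) + 0.2·1
h(position 2) = 0.1·0 + 0.1·h(position 1) + 0.3·h(position 2) + 0.2·h(position 3) + 0.3·1
h(position 3) = 0.1·0 + 0.2·h(position 1) + 0.1·h(position 2) + 0.4·h(position 3) + 0.2·1
Solving: h(position 1) = 0.5927, h(position 2) = 0.6982, h(position 3) = 0.6473.
Starting from position 3, the probability is 0.6473.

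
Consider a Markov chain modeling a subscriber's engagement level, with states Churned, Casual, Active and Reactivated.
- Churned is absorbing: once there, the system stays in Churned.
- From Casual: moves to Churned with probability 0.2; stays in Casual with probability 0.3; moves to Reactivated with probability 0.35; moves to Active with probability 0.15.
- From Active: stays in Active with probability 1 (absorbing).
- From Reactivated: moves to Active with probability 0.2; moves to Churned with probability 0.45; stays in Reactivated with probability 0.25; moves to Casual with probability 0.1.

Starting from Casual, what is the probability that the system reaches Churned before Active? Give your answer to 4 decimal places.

0.6276

Let h(s) be the probability of absorption at Churned starting from transient state s. Then h(Churned) = 1 and h(Active) = 0. By first-step analysis:
h(Casual) = 0.2·1 + 0.3·h(Casual) + 0.15·0 + 0.35·h(Reactivated)
h(Reactivated) = 0.45·1 + 0.1·h(Casual) + 0.2·0 + 0.25·h(Reactivated)
Solving: h(Casual) = 0.6276, h(Reactivated) = 0.6837.
Starting from Casual, the probability is 0.6276.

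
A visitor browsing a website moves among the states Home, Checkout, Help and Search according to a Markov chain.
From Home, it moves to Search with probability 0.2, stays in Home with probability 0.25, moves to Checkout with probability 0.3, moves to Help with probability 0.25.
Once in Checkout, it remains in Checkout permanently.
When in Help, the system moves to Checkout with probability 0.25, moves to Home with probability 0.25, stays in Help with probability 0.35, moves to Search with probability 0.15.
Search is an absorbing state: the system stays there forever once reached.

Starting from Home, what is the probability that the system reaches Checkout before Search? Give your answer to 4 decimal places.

0.6059

Let h(s) be the probability of absorption at Checkout starting from transient state s. Then h(Checkout) = 1 and h(Search) = 0. By first-step analysis:
h(Home) = 0.25·h(Home) + 0.3·1 + 0.25·h(Help) + 0.2·0
h(Help) = 0.25·h(Home) + 0.25·1 + 0.35·h(Help) + 0.15·0
Solving: h(Home) = 0.6059, h(Help) = 0.6176.
Starting from Home, the probability is 0.6059.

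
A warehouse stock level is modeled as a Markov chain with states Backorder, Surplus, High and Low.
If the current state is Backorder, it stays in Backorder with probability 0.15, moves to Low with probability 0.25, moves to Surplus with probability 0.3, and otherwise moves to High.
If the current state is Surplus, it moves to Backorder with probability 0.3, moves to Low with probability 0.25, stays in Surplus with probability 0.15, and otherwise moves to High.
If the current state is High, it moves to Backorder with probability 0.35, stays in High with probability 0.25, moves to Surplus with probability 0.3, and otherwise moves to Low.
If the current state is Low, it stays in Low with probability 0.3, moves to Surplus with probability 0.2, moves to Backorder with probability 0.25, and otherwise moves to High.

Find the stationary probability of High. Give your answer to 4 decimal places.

0.2753

Let the stationary distribution be π with π = πP and π_1 + π_2 + π_3 + π_4 = 1.
π_1 = 0.15·π_1 + 0.3·π_2 + 0.35·π_3 + 0.25·π_4
π_2 = 0.3·π_1 + 0.15·π_2 + 0.3·π_3 + 0.2·π_4
π_3 = 0.3·π_1 + 0.3·π_2 + 0.25·π_3 + 0.25·π_4
Solving with the normalization constraint gives π = (0.2633, 0.2418, 0.2753, 0.2197).
So the stationary probability of High is 0.2753.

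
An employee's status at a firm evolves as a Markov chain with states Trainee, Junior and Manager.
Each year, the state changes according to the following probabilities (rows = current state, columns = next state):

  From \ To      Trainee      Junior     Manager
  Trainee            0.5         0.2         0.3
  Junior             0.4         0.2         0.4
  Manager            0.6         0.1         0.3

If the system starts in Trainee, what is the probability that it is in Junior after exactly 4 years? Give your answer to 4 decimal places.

0.1683

Propagate the distribution vector 4 years from Trainee.
After 0 years: (1.0000, 0.0000, 0.0000)
After 1 year: (0.5000, 0.2000, 0.3000)
After 2 years: (0.5100, 0.1700, 0.3200)
After 3 years: (0.5150, 0.1680, 0.3170)
After 4 years: (0.5149, 0.1683, 0.3168)
P(in Junior after 4 years) = 0.1683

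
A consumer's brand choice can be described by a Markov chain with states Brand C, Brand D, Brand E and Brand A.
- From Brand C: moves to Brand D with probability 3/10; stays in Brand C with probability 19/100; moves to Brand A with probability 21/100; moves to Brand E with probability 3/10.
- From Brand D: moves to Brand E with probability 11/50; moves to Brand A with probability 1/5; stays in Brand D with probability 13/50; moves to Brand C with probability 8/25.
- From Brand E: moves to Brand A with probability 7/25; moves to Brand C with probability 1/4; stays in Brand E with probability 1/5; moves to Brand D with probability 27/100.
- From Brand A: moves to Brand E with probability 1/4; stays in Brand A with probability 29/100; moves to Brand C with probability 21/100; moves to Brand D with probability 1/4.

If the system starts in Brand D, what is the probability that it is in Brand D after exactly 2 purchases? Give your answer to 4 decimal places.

0.2730

Propagate the distribution vector 2 purchases from Brand D.
After 0 purchases: (0.0000, 1.0000, 0.0000, 0.0000)
After 1 purchase: (0.3200, 0.2600, 0.2200, 0.2000)
After 2 purchases: (0.2410, 0.2730, 0.2472, 0.2388)
P(in Brand D after 2 purchases) = 0.2730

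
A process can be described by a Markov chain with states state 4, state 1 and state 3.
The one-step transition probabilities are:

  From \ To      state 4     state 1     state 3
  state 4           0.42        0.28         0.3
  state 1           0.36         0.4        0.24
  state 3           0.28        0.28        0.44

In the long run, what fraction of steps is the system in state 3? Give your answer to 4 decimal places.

0.3266

Let the stationary distribution be π with π = πP and π_1 + π_2 + π_3 = 1.
π_1 = 0.42·π_1 + 0.36·π_2 + 0.28·π_3
π_2 = 0.28·π_1 + 0.4·π_2 + 0.28·π_3
Solving with the normalization constraint gives π = (0.3552, 0.3182, 0.3266).
So the stationary probability of state 3 is 0.3266.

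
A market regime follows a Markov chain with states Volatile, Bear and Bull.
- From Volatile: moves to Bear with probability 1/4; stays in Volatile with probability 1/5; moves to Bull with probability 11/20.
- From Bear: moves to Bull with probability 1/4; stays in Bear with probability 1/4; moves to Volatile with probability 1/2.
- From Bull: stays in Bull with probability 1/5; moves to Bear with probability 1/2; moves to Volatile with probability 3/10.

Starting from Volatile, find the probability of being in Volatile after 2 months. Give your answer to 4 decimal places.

Sum over the intermediate state after 1 month:
P = P(Volatile→Volatile)·P(Volatile→Volatile) + P(Volatile→Bear)·P(Bear→Volatile) + P(Volatile→Bull)·P(Bull→Volatile)
  = 0.2×0.2 + 0.25×0.5 + 0.55×0.3
  = 0.0400 + 0.1250 + 0.1650 = 0.3300

0.3300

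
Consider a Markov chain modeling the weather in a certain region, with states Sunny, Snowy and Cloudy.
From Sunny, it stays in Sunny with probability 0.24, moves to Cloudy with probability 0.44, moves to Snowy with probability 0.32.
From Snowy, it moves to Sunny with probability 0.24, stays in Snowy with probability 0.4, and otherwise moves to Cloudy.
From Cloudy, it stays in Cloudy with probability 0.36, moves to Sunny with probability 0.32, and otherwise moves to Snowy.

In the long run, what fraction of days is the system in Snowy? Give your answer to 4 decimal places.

Let the stationary distribution be π with π = πP and π_1 + π_2 + π_3 = 1.
π_1 = 0.24·π_1 + 0.24·π_2 + 0.32·π_3
π_2 = 0.32·π_1 + 0.4·π_2 + 0.32·π_3
Solving with the normalization constraint gives π = (0.2705, 0.3478, 0.3816).
So the stationary probability of Snowy is 0.3478.

0.3478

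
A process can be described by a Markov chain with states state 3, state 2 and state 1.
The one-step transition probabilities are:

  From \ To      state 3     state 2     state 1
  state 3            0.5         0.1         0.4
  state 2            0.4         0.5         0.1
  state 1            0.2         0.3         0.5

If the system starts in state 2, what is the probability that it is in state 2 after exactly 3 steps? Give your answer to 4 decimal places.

0.2800

Propagate the distribution vector 3 steps from state 2.
After 0 steps: (0.0000, 1.0000, 0.0000)
After 1 step: (0.4000, 0.5000, 0.1000)
After 2 steps: (0.4200, 0.3200, 0.2600)
After 3 steps: (0.3900, 0.2800, 0.3300)
P(in state 2 after 3 steps) = 0.2800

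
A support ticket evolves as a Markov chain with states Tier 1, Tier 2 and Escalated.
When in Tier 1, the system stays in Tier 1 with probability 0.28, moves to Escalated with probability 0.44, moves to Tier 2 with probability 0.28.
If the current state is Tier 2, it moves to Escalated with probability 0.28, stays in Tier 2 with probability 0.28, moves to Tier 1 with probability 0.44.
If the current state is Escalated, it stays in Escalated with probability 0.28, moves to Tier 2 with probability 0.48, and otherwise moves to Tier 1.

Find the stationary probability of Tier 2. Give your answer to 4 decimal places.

Let the stationary distribution be π with π = πP and π_1 + π_2 + π_3 = 1.
π_1 = 0.28·π_1 + 0.44·π_2 + 0.24·π_3
π_2 = 0.28·π_1 + 0.28·π_2 + 0.48·π_3
Solving with the normalization constraint gives π = (0.3221, 0.3463, 0.3315).
So the stationary probability of Tier 2 is 0.3463.

0.3463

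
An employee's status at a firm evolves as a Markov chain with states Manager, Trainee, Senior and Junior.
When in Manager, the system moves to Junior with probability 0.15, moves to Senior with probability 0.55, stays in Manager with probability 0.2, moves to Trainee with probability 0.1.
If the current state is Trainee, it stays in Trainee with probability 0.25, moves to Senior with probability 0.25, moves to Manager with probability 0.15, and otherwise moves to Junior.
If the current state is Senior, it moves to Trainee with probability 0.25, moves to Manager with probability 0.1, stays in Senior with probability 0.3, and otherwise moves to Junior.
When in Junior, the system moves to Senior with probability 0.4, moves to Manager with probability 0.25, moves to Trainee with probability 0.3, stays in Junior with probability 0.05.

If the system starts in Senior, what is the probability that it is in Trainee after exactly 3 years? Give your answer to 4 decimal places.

Propagate the distribution vector 3 years from Senior.
After 0 years: (0.0000, 0.0000, 1.0000, 0.0000)
After 1 year: (0.1000, 0.2500, 0.3000, 0.3500)
After 2 years: (0.1750, 0.2525, 0.3475, 0.2250)
After 3 years: (0.1639, 0.2350, 0.3536, 0.2475)
P(in Trainee after 3 years) = 0.2350

0.2350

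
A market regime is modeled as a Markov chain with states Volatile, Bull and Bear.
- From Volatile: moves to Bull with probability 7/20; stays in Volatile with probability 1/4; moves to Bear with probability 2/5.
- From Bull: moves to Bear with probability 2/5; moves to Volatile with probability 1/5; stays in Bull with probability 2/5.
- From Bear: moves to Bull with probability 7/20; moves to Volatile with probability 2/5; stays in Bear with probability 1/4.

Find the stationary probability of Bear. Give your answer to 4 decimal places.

Let the stationary distribution be π with π = πP and π_1 + π_2 + π_3 = 1.
π_1 = 0.25·π_1 + 0.2·π_2 + 0.4·π_3
π_2 = 0.35·π_1 + 0.4·π_2 + 0.35·π_3
Solving with the normalization constraint gives π = (0.2838, 0.3684, 0.3478).
So the stationary probability of Bear is 0.3478.

0.3478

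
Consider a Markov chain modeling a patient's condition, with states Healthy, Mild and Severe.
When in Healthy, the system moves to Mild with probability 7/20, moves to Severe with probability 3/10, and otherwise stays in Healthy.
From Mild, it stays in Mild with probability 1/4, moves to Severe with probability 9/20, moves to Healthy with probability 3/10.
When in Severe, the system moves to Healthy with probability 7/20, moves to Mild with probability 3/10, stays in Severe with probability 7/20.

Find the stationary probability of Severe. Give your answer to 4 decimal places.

0.3634

Let the stationary distribution be π with π = πP and π_1 + π_2 + π_3 = 1.
π_1 = 0.35·π_1 + 0.3·π_2 + 0.35·π_3
π_2 = 0.35·π_1 + 0.25·π_2 + 0.3·π_3
Solving with the normalization constraint gives π = (0.3349, 0.3017, 0.3634).
So the stationary probability of Severe is 0.3634.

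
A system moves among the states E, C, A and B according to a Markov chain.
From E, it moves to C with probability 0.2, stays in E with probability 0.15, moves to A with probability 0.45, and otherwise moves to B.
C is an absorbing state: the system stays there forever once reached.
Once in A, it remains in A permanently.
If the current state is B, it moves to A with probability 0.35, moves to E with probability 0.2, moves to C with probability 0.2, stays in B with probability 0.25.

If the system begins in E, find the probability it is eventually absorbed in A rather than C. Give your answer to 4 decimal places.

Let h(s) be the probability of absorption at A starting from transient state s. Then h(A) = 1 and h(C) = 0. By first-step analysis:
h(E) = 0.15·h(E) + 0.2·0 + 0.45·1 + 0.2·h(B)
h(B) = 0.2·h(E) + 0.2·0 + 0.35·1 + 0.25·h(B)
Solving: h(E) = 0.6820, h(B) = 0.6485.
Starting from E, the probability is 0.6820.

0.6820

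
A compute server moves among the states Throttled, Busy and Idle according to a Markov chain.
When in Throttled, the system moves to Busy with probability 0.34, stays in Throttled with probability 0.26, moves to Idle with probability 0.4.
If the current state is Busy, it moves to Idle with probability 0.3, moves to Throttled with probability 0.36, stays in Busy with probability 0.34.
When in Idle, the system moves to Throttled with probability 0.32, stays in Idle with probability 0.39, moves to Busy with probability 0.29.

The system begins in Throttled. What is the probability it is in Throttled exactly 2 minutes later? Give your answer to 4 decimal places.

0.3180

Sum over the intermediate state after 1 minute:
P = P(Throttled→Throttled)·P(Throttled→Throttled) + P(Throttled→Busy)·P(Busy→Throttled) + P(Throttled→Idle)·P(Idle→Throttled)
  = 0.26×0.26 + 0.34×0.36 + 0.4×0.32
  = 0.0676 + 0.1224 + 0.1280 = 0.3180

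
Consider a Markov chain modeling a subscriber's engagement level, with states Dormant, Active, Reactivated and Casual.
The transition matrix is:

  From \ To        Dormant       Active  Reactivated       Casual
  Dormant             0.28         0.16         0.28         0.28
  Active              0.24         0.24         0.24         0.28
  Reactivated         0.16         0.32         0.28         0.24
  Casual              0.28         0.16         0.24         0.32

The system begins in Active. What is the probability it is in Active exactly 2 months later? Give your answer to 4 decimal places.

0.2176

Propagate the distribution vector 2 months from Active.
After 0 months: (0.0000, 1.0000, 0.0000, 0.0000)
After 1 month: (0.2400, 0.2400, 0.2400, 0.2800)
After 2 months: (0.2416, 0.2176, 0.2592, 0.2816)
P(in Active after 2 months) = 0.2176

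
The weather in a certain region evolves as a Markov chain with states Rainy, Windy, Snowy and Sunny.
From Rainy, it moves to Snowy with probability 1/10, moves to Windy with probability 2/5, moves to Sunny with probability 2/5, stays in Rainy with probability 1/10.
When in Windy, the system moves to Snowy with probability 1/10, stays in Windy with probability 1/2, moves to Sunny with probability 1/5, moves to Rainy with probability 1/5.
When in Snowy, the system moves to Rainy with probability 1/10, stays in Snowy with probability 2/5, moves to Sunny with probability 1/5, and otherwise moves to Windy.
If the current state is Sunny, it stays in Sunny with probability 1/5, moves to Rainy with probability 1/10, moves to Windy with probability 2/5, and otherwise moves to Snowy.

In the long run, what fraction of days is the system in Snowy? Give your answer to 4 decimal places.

0.2081

Let the stationary distribution be π with π = πP and π_1 + π_2 + π_3 + π_4 = 1.
π_1 = 0.1·π_1 + 0.2·π_2 + 0.1·π_3 + 0.1·π_4
π_2 = 0.4·π_1 + 0.5·π_2 + 0.3·π_3 + 0.4·π_4
π_3 = 0.1·π_1 + 0.1·π_2 + 0.4·π_3 + 0.3·π_4
Solving with the normalization constraint gives π = (0.1421, 0.4213, 0.2081, 0.2284).
So the stationary probability of Snowy is 0.2081.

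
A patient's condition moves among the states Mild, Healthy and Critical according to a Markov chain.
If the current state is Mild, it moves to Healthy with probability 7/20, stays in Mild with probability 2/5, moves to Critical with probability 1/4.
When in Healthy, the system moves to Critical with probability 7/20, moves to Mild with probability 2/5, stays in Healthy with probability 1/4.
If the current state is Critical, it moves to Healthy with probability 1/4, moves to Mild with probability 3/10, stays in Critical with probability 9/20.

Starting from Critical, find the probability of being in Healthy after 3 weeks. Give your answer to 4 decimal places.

0.2855

Propagate the distribution vector 3 weeks from Critical.
After 0 weeks: (0.0000, 0.0000, 1.0000)
After 1 week: (0.3000, 0.2500, 0.4500)
After 2 weeks: (0.3550, 0.2800, 0.3650)
After 3 weeks: (0.3635, 0.2855, 0.3510)
P(in Healthy after 3 weeks) = 0.2855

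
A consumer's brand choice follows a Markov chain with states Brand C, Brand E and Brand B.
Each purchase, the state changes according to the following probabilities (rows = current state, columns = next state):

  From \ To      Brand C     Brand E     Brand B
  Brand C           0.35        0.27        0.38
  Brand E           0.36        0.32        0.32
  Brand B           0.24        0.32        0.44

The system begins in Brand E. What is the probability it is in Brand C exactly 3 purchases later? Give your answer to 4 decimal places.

0.3112

Propagate the distribution vector 3 purchases from Brand E.
After 0 purchases: (0.0000, 1.0000, 0.0000)
After 1 purchase: (0.3600, 0.3200, 0.3200)
After 2 purchases: (0.3180, 0.3020, 0.3800)
After 3 purchases: (0.3112, 0.3041, 0.3847)
P(in Brand C after 3 purchases) = 0.3112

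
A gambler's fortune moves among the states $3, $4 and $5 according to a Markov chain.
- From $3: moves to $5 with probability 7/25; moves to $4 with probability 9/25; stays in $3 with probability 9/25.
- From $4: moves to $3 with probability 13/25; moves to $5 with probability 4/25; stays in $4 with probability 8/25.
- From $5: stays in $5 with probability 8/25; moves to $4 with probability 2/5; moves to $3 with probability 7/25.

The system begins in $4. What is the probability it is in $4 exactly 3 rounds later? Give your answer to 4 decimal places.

Propagate the distribution vector 3 rounds from $4.
After 0 rounds: (0.0000, 1.0000, 0.0000)
After 1 round: (0.5200, 0.3200, 0.1600)
After 2 rounds: (0.3984, 0.3536, 0.2480)
After 3 rounds: (0.3967, 0.3558, 0.2475)
P(in $4 after 3 rounds) = 0.3558

0.3558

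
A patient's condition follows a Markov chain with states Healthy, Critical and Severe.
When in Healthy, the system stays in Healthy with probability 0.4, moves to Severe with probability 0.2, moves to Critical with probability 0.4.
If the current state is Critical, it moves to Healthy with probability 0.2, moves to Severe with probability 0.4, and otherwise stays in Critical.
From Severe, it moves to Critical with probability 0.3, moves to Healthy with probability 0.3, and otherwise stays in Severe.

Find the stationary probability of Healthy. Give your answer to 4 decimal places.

Let the stationary distribution be π with π = πP and π_1 + π_2 + π_3 = 1.
π_1 = 0.4·π_1 + 0.2·π_2 + 0.3·π_3
π_2 = 0.4·π_1 + 0.4·π_2 + 0.3·π_3
Solving with the normalization constraint gives π = (0.2927, 0.3659, 0.3415).
So the stationary probability of Healthy is 0.2927.

0.2927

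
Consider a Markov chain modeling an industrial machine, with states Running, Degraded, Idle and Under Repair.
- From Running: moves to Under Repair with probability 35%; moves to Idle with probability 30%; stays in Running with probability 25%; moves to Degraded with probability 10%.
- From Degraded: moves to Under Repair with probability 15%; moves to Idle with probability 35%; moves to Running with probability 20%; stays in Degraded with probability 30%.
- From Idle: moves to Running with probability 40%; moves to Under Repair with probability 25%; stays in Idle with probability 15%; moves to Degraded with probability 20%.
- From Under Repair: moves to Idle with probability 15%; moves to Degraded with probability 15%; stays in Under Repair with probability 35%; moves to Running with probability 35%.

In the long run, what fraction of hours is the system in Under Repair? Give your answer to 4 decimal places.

Let the stationary distribution be π with π = πP and π_1 + π_2 + π_3 + π_4 = 1.
π_1 = 0.25·π_1 + 0.2·π_2 + 0.4·π_3 + 0.35·π_4
π_2 = 0.1·π_1 + 0.3·π_2 + 0.2·π_3 + 0.15·π_4
π_3 = 0.3·π_1 + 0.35·π_2 + 0.15·π_3 + 0.15·π_4
Solving with the normalization constraint gives π = (0.3052, 0.1721, 0.2302, 0.2926).
So the stationary probability of Under Repair is 0.2926.

0.2926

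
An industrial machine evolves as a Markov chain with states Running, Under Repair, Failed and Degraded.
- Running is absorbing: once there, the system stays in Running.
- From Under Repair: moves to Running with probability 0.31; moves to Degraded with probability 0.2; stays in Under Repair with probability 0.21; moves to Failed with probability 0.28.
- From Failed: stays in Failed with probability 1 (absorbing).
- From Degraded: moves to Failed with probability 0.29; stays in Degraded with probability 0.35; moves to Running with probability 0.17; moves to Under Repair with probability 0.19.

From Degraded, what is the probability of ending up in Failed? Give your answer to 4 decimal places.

Let h(s) be the probability of absorption at Failed starting from transient state s. Then h(Failed) = 1 and h(Running) = 0. By first-step analysis:
h(Under Repair) = 0.31·0 + 0.21·h(Under Repair) + 0.28·1 + 0.2·h(Degraded)
h(Degraded) = 0.17·0 + 0.19·h(Under Repair) + 0.29·1 + 0.35·h(Degraded)
Solving: h(Under Repair) = 0.5047, h(Degraded) = 0.5937.
Starting from Degraded, the probability is 0.5937.

0.5937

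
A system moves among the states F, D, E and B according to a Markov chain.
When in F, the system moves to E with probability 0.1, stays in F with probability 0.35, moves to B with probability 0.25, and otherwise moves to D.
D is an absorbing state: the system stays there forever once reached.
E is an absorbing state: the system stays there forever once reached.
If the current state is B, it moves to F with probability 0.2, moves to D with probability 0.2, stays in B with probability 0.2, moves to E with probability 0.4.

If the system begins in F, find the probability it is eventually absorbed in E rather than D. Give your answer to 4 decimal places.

0.3830

Let h(s) be the probability of absorption at E starting from transient state s. Then h(E) = 1 and h(D) = 0. By first-step analysis:
h(F) = 0.35·h(F) + 0.3·0 + 0.1·1 + 0.25·h(B)
h(B) = 0.2·h(F) + 0.2·0 + 0.4·1 + 0.2·h(B)
Solving: h(F) = 0.3830, h(B) = 0.5957.
Starting from F, the probability is 0.3830.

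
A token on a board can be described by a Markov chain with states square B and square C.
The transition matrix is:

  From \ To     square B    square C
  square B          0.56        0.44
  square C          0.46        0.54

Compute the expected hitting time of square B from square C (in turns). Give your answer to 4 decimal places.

Let t(s) be the expected number of turns to first reach square B from state s, with t(square B) = 0. Conditioning on the first turn:
t(square C) = 1 + 0.54·t(square C)
Solving: t(square C) = 2.1739.
Expected turns from square C to square B: 2.1739.

2.1739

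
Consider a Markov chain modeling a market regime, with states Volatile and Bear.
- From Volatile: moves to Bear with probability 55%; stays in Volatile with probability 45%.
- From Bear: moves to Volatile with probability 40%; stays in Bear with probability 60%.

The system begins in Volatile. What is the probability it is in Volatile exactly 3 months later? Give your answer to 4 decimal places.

0.4211

Propagate the distribution vector 3 months from Volatile.
After 0 months: (1.0000, 0.0000)
After 1 month: (0.4500, 0.5500)
After 2 months: (0.4225, 0.5775)
After 3 months: (0.4211, 0.5789)
P(in Volatile after 3 months) = 0.4211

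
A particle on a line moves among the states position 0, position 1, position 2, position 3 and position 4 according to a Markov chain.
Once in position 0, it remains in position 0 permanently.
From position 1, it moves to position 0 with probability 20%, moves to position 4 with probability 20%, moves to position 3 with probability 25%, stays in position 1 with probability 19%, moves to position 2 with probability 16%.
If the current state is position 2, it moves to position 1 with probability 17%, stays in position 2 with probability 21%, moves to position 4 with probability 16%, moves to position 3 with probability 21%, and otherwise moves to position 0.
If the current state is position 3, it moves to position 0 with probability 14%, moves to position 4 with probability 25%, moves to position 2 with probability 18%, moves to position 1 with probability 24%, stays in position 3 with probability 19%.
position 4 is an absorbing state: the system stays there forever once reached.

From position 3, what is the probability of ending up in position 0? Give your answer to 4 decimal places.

Let h(s) be the probability of absorption at position 0 starting from transient state s. Then h(position 0) = 1 and h(position 4) = 0. By first-step analysis:
h(position 1) = 0.2·1 + 0.19·h(position 1) + 0.16·h(position 2) + 0.25·h(position 3) + 0.2·0
h(position 2) = 0.25·1 + 0.17·h(position 1) + 0.21·h(position 2) + 0.21·h(position 3) + 0.16·0
h(position 3) = 0.14·1 + 0.24·h(position 1) + 0.18·h(position 2) + 0.19·h(position 3) + 0.25·0
Solving: h(position 1) = 0.4879, h(position 2) = 0.5376, h(position 3) = 0.4369.
Starting from position 3, the probability is 0.4369.

0.4369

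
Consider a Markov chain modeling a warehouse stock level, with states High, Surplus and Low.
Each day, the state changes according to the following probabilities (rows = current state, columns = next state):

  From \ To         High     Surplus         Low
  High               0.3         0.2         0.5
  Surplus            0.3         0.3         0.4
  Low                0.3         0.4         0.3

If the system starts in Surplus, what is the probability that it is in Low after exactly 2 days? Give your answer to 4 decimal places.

Sum over the intermediate state after 1 day:
P = P(Surplus→High)·P(High→Low) + P(Surplus→Surplus)·P(Surplus→Low) + P(Surplus→Low)·P(Low→Low)
  = 0.3×0.5 + 0.3×0.4 + 0.4×0.3
  = 0.1500 + 0.1200 + 0.1200 = 0.3900

0.3900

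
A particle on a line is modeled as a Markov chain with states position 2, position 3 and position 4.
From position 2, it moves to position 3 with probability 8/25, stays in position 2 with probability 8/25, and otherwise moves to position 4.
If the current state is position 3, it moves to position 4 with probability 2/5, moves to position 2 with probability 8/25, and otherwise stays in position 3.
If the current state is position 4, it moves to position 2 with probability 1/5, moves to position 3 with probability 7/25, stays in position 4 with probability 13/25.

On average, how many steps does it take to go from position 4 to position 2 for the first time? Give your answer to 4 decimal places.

4.2808

Let t(s) be the expected number of steps to first reach position 2 from state s, with t(position 2) = 0. Conditioning on the first step:
t(position 3) = 1 + 0.28·t(position 3) + 0.4·t(position 4)
t(position 4) = 1 + 0.28·t(position 3) + 0.52·t(position 4)
Solving: t(position 3) = 3.7671, t(position 4) = 4.2808.
Expected steps from position 4 to position 2: 4.2808.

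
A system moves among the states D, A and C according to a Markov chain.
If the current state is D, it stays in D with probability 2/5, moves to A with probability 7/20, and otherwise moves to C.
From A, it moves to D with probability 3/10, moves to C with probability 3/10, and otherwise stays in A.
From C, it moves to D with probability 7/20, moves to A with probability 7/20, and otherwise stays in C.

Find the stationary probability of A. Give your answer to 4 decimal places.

Let the stationary distribution be π with π = πP and π_1 + π_2 + π_3 = 1.
π_1 = 0.4·π_1 + 0.3·π_2 + 0.35·π_3
π_2 = 0.35·π_1 + 0.4·π_2 + 0.35·π_3
Solving with the normalization constraint gives π = (0.3490, 0.3684, 0.2825).
So the stationary probability of A is 0.3684.

0.3684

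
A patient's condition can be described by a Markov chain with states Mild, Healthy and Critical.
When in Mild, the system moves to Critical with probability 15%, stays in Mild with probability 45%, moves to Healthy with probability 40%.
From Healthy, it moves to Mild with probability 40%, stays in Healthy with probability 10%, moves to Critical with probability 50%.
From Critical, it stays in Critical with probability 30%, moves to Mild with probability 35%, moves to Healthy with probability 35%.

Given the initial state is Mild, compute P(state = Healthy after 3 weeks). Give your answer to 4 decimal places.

Propagate the distribution vector 3 weeks from Mild.
After 0 weeks: (1.0000, 0.0000, 0.0000)
After 1 week: (0.4500, 0.4000, 0.1500)
After 2 weeks: (0.4150, 0.2725, 0.3125)
After 3 weeks: (0.4051, 0.3026, 0.2923)
P(in Healthy after 3 weeks) = 0.3026

0.3026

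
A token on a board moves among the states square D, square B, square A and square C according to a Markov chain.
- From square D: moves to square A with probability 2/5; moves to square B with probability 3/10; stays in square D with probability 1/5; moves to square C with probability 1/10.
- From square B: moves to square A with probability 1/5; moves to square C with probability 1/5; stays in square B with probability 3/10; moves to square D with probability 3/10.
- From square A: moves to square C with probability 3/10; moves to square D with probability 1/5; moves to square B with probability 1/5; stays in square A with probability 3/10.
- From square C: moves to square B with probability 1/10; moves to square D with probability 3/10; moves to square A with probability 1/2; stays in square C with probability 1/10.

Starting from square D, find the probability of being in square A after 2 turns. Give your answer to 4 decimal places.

Propagate the distribution vector 2 turns from square D.
After 0 turns: (1.0000, 0.0000, 0.0000, 0.0000)
After 1 turn: (0.2000, 0.3000, 0.4000, 0.1000)
After 2 turns: (0.2400, 0.2400, 0.3100, 0.2100)
P(in square A after 2 turns) = 0.3100

0.3100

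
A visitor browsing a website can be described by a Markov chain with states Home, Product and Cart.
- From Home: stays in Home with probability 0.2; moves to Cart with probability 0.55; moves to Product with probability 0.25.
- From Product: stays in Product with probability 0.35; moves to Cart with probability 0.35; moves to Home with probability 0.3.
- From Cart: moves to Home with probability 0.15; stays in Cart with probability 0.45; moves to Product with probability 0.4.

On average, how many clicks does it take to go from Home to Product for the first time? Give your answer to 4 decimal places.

3.0769

Let t(s) be the expected number of clicks to first reach Product from state s, with t(Product) = 0. Conditioning on the first click:
t(Home) = 1 + 0.2·t(Home) + 0.55·t(Cart)
t(Cart) = 1 + 0.15·t(Home) + 0.45·t(Cart)
Solving: t(Home) = 3.0769, t(Cart) = 2.6573.
Expected clicks from Home to Product: 3.0769.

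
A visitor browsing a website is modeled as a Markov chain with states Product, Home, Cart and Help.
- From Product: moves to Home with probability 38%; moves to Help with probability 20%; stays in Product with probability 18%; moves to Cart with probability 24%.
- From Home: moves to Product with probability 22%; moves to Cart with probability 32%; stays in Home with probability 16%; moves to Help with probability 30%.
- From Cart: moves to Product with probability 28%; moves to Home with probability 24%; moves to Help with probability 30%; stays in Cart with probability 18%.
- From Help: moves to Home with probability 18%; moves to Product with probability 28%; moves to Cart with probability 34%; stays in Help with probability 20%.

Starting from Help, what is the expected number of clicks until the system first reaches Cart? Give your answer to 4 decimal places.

3.2125

Let t(s) be the expected number of clicks to first reach Cart from state s, with t(Cart) = 0. Conditioning on the first click:
t(Product) = 1 + 0.18·t(Product) + 0.38·t(Home) + 0.2·t(Help)
t(Home) = 1 + 0.22·t(Product) + 0.16·t(Home) + 0.3·t(Help)
t(Help) = 1 + 0.28·t(Product) + 0.18·t(Home) + 0.2·t(Help)
Solving: t(Product) = 3.5127, t(Home) = 3.2578, t(Help) = 3.2125.
Expected clicks from Help to Cart: 3.2125.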